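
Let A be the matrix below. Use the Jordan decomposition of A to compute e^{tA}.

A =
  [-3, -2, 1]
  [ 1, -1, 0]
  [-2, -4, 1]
e^{tA} =
  [-2*t*exp(-t) + exp(-t), -2*t*exp(-t), t*exp(-t)]
  [-t^2*exp(-t) + t*exp(-t), -t^2*exp(-t) + exp(-t), t^2*exp(-t)/2]
  [-2*t^2*exp(-t) - 2*t*exp(-t), -2*t^2*exp(-t) - 4*t*exp(-t), t^2*exp(-t) + 2*t*exp(-t) + exp(-t)]

Strategy: write A = P · J · P⁻¹ where J is a Jordan canonical form, so e^{tA} = P · e^{tJ} · P⁻¹, and e^{tJ} can be computed block-by-block.

A has Jordan form
J =
  [-1,  1,  0]
  [ 0, -1,  1]
  [ 0,  0, -1]
(up to reordering of blocks).

Per-block formulas:
  For a 3×3 Jordan block J_3(-1): exp(t · J_3(-1)) = e^(-1t)·(I + t·N + (t^2/2)·N^2), where N is the 3×3 nilpotent shift.

After assembling e^{tJ} and conjugating by P, we get:

e^{tA} =
  [-2*t*exp(-t) + exp(-t), -2*t*exp(-t), t*exp(-t)]
  [-t^2*exp(-t) + t*exp(-t), -t^2*exp(-t) + exp(-t), t^2*exp(-t)/2]
  [-2*t^2*exp(-t) - 2*t*exp(-t), -2*t^2*exp(-t) - 4*t*exp(-t), t^2*exp(-t) + 2*t*exp(-t) + exp(-t)]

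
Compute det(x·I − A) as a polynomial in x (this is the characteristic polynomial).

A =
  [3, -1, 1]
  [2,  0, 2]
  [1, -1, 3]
x^3 - 6*x^2 + 12*x - 8

Expanding det(x·I − A) (e.g. by cofactor expansion or by noting that A is similar to its Jordan form J, which has the same characteristic polynomial as A) gives
  χ_A(x) = x^3 - 6*x^2 + 12*x - 8
which factors as (x - 2)^3. The eigenvalues (with algebraic multiplicities) are λ = 2 with multiplicity 3.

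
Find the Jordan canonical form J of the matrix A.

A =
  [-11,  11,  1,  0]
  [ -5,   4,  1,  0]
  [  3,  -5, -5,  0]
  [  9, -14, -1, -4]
J_3(-4) ⊕ J_1(-4)

The characteristic polynomial is
  det(x·I − A) = x^4 + 16*x^3 + 96*x^2 + 256*x + 256 = (x + 4)^4

Eigenvalues and multiplicities (the geometric multiplicity of λ is n − rank(A − λI), which equals the number of Jordan blocks for λ):
  λ = -4: algebraic multiplicity = 4, geometric multiplicity = 2

Determining the block sizes for each eigenvalue:
  λ = -4: with am = 4 and gm = 2, the partition is not yet determined (e.g. several partitions of 4 into 2 parts exist). Let N = A − (-4)·I. Computing rank(N^1) = 2, rank(N^2) = 1, rank(N^3) = 0; the number of blocks of size ≥ j is rank(N^{j−1}) − rank(N^j), giving [2, 1, 1]. So we have 1 block(s) of size 3, 1 block(s) of size 1 → block sizes [3, 1]

Assembling the blocks gives a Jordan form
J =
  [-4,  1,  0,  0]
  [ 0, -4,  1,  0]
  [ 0,  0, -4,  0]
  [ 0,  0,  0, -4]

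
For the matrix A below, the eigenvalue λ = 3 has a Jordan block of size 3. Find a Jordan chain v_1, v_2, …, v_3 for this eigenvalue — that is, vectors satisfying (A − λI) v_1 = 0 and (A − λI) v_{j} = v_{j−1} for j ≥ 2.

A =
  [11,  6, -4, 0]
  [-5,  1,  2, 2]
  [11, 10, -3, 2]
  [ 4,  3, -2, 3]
A Jordan chain for λ = 3 of length 3:
v_1 = (-10, 0, -20, -5)ᵀ
v_2 = (8, -5, 11, 4)ᵀ
v_3 = (1, 0, 0, 0)ᵀ

Let N = A − (3)·I. We want v_3 with N^3 v_3 = 0 but N^2 v_3 ≠ 0; then v_{j-1} := N · v_j for j = 3, …, 2.

Pick v_3 = (1, 0, 0, 0)ᵀ.
Then v_2 = N · v_3 = (8, -5, 11, 4)ᵀ.
Then v_1 = N · v_2 = (-10, 0, -20, -5)ᵀ.

Sanity check: (A − (3)·I) v_1 = (0, 0, 0, 0)ᵀ = 0. ✓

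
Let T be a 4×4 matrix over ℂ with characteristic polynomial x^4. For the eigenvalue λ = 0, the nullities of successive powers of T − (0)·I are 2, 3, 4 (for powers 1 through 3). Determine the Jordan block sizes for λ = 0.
Block sizes for λ = 0: [3, 1]

From the dimensions of kernels of powers, the number of Jordan blocks of size at least j is d_j − d_{j−1} where d_j = dim ker(N^j) (with d_0 = 0). Computing the differences gives [2, 1, 1].
The number of blocks of size exactly k is (#blocks of size ≥ k) − (#blocks of size ≥ k + 1), so the partition is: 1 block(s) of size 1, 1 block(s) of size 3.
In nonincreasing order the block sizes are [3, 1].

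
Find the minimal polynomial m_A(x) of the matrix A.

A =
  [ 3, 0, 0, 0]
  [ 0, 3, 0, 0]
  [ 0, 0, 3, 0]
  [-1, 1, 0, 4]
x^2 - 7*x + 12

The characteristic polynomial is χ_A(x) = (x - 4)*(x - 3)^3, so the eigenvalues are known. The minimal polynomial is
  m_A(x) = Π_λ (x − λ)^{k_λ}
where k_λ is the size of the *largest* Jordan block for λ (equivalently, the smallest k with (A − λI)^k v = 0 for every generalised eigenvector v of λ).

  λ = 3: largest Jordan block has size 1, contributing (x − 3)
  λ = 4: largest Jordan block has size 1, contributing (x − 4)

So m_A(x) = (x - 4)*(x - 3) = x^2 - 7*x + 12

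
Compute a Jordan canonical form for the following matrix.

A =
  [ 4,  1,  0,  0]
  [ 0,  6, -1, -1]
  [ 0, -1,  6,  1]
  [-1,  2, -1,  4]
J_3(5) ⊕ J_1(5)

The characteristic polynomial is
  det(x·I − A) = x^4 - 20*x^3 + 150*x^2 - 500*x + 625 = (x - 5)^4

Eigenvalues and multiplicities (the geometric multiplicity of λ is n − rank(A − λI), which equals the number of Jordan blocks for λ):
  λ = 5: algebraic multiplicity = 4, geometric multiplicity = 2

Determining the block sizes for each eigenvalue:
  λ = 5: with am = 4 and gm = 2, the partition is not yet determined (e.g. several partitions of 4 into 2 parts exist). Let N = A − (5)·I. Computing rank(N^1) = 2, rank(N^2) = 1, rank(N^3) = 0; the number of blocks of size ≥ j is rank(N^{j−1}) − rank(N^j), giving [2, 1, 1]. So we have 1 block(s) of size 3, 1 block(s) of size 1 → block sizes [3, 1]

Assembling the blocks gives a Jordan form
J =
  [5, 1, 0, 0]
  [0, 5, 1, 0]
  [0, 0, 5, 0]
  [0, 0, 0, 5]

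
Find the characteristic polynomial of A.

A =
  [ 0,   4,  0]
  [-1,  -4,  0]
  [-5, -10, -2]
x^3 + 6*x^2 + 12*x + 8

Expanding det(x·I − A) (e.g. by cofactor expansion or by noting that A is similar to its Jordan form J, which has the same characteristic polynomial as A) gives
  χ_A(x) = x^3 + 6*x^2 + 12*x + 8
which factors as (x + 2)^3. The eigenvalues (with algebraic multiplicities) are λ = -2 with multiplicity 3.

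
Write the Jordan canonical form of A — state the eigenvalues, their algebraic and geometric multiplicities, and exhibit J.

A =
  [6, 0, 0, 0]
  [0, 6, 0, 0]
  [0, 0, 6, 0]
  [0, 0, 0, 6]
J_1(6) ⊕ J_1(6) ⊕ J_1(6) ⊕ J_1(6)

The characteristic polynomial is
  det(x·I − A) = x^4 - 24*x^3 + 216*x^2 - 864*x + 1296 = (x - 6)^4

Eigenvalues and multiplicities (the geometric multiplicity of λ is n − rank(A − λI), which equals the number of Jordan blocks for λ):
  λ = 6: algebraic multiplicity = 4, geometric multiplicity = 4

Determining the block sizes for each eigenvalue:
  λ = 6: gm = am = 4, so every block has size 1 → block sizes [1, 1, 1, 1]

Assembling the blocks gives a Jordan form
J =
  [6, 0, 0, 0]
  [0, 6, 0, 0]
  [0, 0, 6, 0]
  [0, 0, 0, 6]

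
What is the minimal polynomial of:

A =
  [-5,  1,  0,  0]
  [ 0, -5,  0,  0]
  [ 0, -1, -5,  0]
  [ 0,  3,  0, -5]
x^2 + 10*x + 25

The characteristic polynomial is χ_A(x) = (x + 5)^4, so the eigenvalues are known. The minimal polynomial is
  m_A(x) = Π_λ (x − λ)^{k_λ}
where k_λ is the size of the *largest* Jordan block for λ (equivalently, the smallest k with (A − λI)^k v = 0 for every generalised eigenvector v of λ).

  λ = -5: largest Jordan block has size 2, contributing (x + 5)^2

So m_A(x) = (x + 5)^2 = x^2 + 10*x + 25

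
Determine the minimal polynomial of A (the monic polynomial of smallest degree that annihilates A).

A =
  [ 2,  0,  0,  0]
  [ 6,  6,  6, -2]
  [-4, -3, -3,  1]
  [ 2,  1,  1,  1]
x^3 - 4*x^2 + 4*x

The characteristic polynomial is χ_A(x) = x*(x - 2)^3, so the eigenvalues are known. The minimal polynomial is
  m_A(x) = Π_λ (x − λ)^{k_λ}
where k_λ is the size of the *largest* Jordan block for λ (equivalently, the smallest k with (A − λI)^k v = 0 for every generalised eigenvector v of λ).

  λ = 0: largest Jordan block has size 1, contributing (x − 0)
  λ = 2: largest Jordan block has size 2, contributing (x − 2)^2

So m_A(x) = x*(x - 2)^2 = x^3 - 4*x^2 + 4*x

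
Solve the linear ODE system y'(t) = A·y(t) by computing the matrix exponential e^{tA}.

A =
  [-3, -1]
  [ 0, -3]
e^{tA} =
  [exp(-3*t), -t*exp(-3*t)]
  [0, exp(-3*t)]

Strategy: write A = P · J · P⁻¹ where J is a Jordan canonical form, so e^{tA} = P · e^{tJ} · P⁻¹, and e^{tJ} can be computed block-by-block.

A has Jordan form
J =
  [-3,  1]
  [ 0, -3]
(up to reordering of blocks).

Per-block formulas:
  For a 2×2 Jordan block J_2(-3): exp(t · J_2(-3)) = e^(-3t)·(I + t·N), where N is the 2×2 nilpotent shift.

After assembling e^{tJ} and conjugating by P, we get:

e^{tA} =
  [exp(-3*t), -t*exp(-3*t)]
  [0, exp(-3*t)]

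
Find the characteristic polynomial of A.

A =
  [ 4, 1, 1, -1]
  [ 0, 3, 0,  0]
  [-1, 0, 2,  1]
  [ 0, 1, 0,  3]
x^4 - 12*x^3 + 54*x^2 - 108*x + 81

Expanding det(x·I − A) (e.g. by cofactor expansion or by noting that A is similar to its Jordan form J, which has the same characteristic polynomial as A) gives
  χ_A(x) = x^4 - 12*x^3 + 54*x^2 - 108*x + 81
which factors as (x - 3)^4. The eigenvalues (with algebraic multiplicities) are λ = 3 with multiplicity 4.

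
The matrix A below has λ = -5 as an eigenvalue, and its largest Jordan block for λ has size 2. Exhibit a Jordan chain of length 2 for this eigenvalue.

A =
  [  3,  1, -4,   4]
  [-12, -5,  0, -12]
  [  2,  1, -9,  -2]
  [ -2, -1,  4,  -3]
A Jordan chain for λ = -5 of length 2:
v_1 = (1, 0, 1, -1)ᵀ
v_2 = (0, 1, 0, 0)ᵀ

Let N = A − (-5)·I. We want v_2 with N^2 v_2 = 0 but N^1 v_2 ≠ 0; then v_{j-1} := N · v_j for j = 2, …, 2.

Pick v_2 = (0, 1, 0, 0)ᵀ.
Then v_1 = N · v_2 = (1, 0, 1, -1)ᵀ.

Sanity check: (A − (-5)·I) v_1 = (0, 0, 0, 0)ᵀ = 0. ✓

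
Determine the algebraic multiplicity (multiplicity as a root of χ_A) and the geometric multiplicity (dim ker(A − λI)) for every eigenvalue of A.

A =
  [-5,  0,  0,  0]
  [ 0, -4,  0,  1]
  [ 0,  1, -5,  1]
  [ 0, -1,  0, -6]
λ = -5: alg = 4, geom = 3

Step 1 — factor the characteristic polynomial to read off the algebraic multiplicities:
  χ_A(x) = (x + 5)^4

Step 2 — compute geometric multiplicities via the rank-nullity identity g(λ) = n − rank(A − λI):
  rank(A − (-5)·I) = 1, so dim ker(A − (-5)·I) = n − 1 = 3

Summary:
  λ = -5: algebraic multiplicity = 4, geometric multiplicity = 3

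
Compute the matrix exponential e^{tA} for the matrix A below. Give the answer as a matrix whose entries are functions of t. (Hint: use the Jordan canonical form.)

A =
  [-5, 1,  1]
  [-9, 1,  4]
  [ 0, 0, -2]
e^{tA} =
  [-3*t*exp(-2*t) + exp(-2*t), t*exp(-2*t), t^2*exp(-2*t)/2 + t*exp(-2*t)]
  [-9*t*exp(-2*t), 3*t*exp(-2*t) + exp(-2*t), 3*t^2*exp(-2*t)/2 + 4*t*exp(-2*t)]
  [0, 0, exp(-2*t)]

Strategy: write A = P · J · P⁻¹ where J is a Jordan canonical form, so e^{tA} = P · e^{tJ} · P⁻¹, and e^{tJ} can be computed block-by-block.

A has Jordan form
J =
  [-2,  1,  0]
  [ 0, -2,  1]
  [ 0,  0, -2]
(up to reordering of blocks).

Per-block formulas:
  For a 3×3 Jordan block J_3(-2): exp(t · J_3(-2)) = e^(-2t)·(I + t·N + (t^2/2)·N^2), where N is the 3×3 nilpotent shift.

After assembling e^{tJ} and conjugating by P, we get:

e^{tA} =
  [-3*t*exp(-2*t) + exp(-2*t), t*exp(-2*t), t^2*exp(-2*t)/2 + t*exp(-2*t)]
  [-9*t*exp(-2*t), 3*t*exp(-2*t) + exp(-2*t), 3*t^2*exp(-2*t)/2 + 4*t*exp(-2*t)]
  [0, 0, exp(-2*t)]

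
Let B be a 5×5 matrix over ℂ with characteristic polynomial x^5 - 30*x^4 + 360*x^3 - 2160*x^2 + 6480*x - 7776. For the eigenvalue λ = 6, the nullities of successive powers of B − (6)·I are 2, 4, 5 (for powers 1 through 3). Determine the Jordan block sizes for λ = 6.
Block sizes for λ = 6: [3, 2]

From the dimensions of kernels of powers, the number of Jordan blocks of size at least j is d_j − d_{j−1} where d_j = dim ker(N^j) (with d_0 = 0). Computing the differences gives [2, 2, 1].
The number of blocks of size exactly k is (#blocks of size ≥ k) − (#blocks of size ≥ k + 1), so the partition is: 1 block(s) of size 2, 1 block(s) of size 3.
In nonincreasing order the block sizes are [3, 2].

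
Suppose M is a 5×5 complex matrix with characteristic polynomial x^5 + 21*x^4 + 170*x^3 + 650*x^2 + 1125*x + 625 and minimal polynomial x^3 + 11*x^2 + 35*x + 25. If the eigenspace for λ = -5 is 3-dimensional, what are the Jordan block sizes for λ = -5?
Block sizes for λ = -5: [2, 1, 1]

Step 1 — from the characteristic polynomial, algebraic multiplicity of λ = -5 is 4. From dim ker(M − (-5)·I) = 3, there are exactly 3 Jordan blocks for λ = -5.
Step 2 — from the minimal polynomial, the factor (x + 5)^2 tells us the largest block for λ = -5 has size 2.
Step 3 — with total size 4, 3 blocks, and largest block 2, the block sizes (in nonincreasing order) are [2, 1, 1].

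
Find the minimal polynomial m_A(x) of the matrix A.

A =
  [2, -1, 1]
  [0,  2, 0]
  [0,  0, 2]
x^2 - 4*x + 4

The characteristic polynomial is χ_A(x) = (x - 2)^3, so the eigenvalues are known. The minimal polynomial is
  m_A(x) = Π_λ (x − λ)^{k_λ}
where k_λ is the size of the *largest* Jordan block for λ (equivalently, the smallest k with (A − λI)^k v = 0 for every generalised eigenvector v of λ).

  λ = 2: largest Jordan block has size 2, contributing (x − 2)^2

So m_A(x) = (x - 2)^2 = x^2 - 4*x + 4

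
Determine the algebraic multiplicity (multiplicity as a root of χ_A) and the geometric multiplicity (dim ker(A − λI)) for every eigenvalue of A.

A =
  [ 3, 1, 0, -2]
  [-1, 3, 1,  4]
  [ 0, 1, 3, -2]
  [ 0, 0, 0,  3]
λ = 3: alg = 4, geom = 2

Step 1 — factor the characteristic polynomial to read off the algebraic multiplicities:
  χ_A(x) = (x - 3)^4

Step 2 — compute geometric multiplicities via the rank-nullity identity g(λ) = n − rank(A − λI):
  rank(A − (3)·I) = 2, so dim ker(A − (3)·I) = n − 2 = 2

Summary:
  λ = 3: algebraic multiplicity = 4, geometric multiplicity = 2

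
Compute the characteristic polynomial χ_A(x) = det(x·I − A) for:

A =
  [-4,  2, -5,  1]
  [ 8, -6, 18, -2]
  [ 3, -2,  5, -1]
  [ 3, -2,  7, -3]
x^4 + 8*x^3 + 24*x^2 + 32*x + 16

Expanding det(x·I − A) (e.g. by cofactor expansion or by noting that A is similar to its Jordan form J, which has the same characteristic polynomial as A) gives
  χ_A(x) = x^4 + 8*x^3 + 24*x^2 + 32*x + 16
which factors as (x + 2)^4. The eigenvalues (with algebraic multiplicities) are λ = -2 with multiplicity 4.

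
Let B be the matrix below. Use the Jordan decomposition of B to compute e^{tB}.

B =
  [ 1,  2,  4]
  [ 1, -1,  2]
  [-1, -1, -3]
e^{tB} =
  [t^2*exp(-t) + 2*t*exp(-t) + exp(-t), 2*t*exp(-t), 2*t^2*exp(-t) + 4*t*exp(-t)]
  [t*exp(-t), exp(-t), 2*t*exp(-t)]
  [-t^2*exp(-t)/2 - t*exp(-t), -t*exp(-t), -t^2*exp(-t) - 2*t*exp(-t) + exp(-t)]

Strategy: write B = P · J · P⁻¹ where J is a Jordan canonical form, so e^{tB} = P · e^{tJ} · P⁻¹, and e^{tJ} can be computed block-by-block.

B has Jordan form
J =
  [-1,  1,  0]
  [ 0, -1,  1]
  [ 0,  0, -1]
(up to reordering of blocks).

Per-block formulas:
  For a 3×3 Jordan block J_3(-1): exp(t · J_3(-1)) = e^(-1t)·(I + t·N + (t^2/2)·N^2), where N is the 3×3 nilpotent shift.

After assembling e^{tJ} and conjugating by P, we get:

e^{tB} =
  [t^2*exp(-t) + 2*t*exp(-t) + exp(-t), 2*t*exp(-t), 2*t^2*exp(-t) + 4*t*exp(-t)]
  [t*exp(-t), exp(-t), 2*t*exp(-t)]
  [-t^2*exp(-t)/2 - t*exp(-t), -t*exp(-t), -t^2*exp(-t) - 2*t*exp(-t) + exp(-t)]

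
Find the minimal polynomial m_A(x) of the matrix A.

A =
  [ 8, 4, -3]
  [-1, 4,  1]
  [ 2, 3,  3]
x^3 - 15*x^2 + 75*x - 125

The characteristic polynomial is χ_A(x) = (x - 5)^3, so the eigenvalues are known. The minimal polynomial is
  m_A(x) = Π_λ (x − λ)^{k_λ}
where k_λ is the size of the *largest* Jordan block for λ (equivalently, the smallest k with (A − λI)^k v = 0 for every generalised eigenvector v of λ).

  λ = 5: largest Jordan block has size 3, contributing (x − 5)^3

So m_A(x) = (x - 5)^3 = x^3 - 15*x^2 + 75*x - 125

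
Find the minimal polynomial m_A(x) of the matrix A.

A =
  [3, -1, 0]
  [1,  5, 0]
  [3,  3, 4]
x^2 - 8*x + 16

The characteristic polynomial is χ_A(x) = (x - 4)^3, so the eigenvalues are known. The minimal polynomial is
  m_A(x) = Π_λ (x − λ)^{k_λ}
where k_λ is the size of the *largest* Jordan block for λ (equivalently, the smallest k with (A − λI)^k v = 0 for every generalised eigenvector v of λ).

  λ = 4: largest Jordan block has size 2, contributing (x − 4)^2

So m_A(x) = (x - 4)^2 = x^2 - 8*x + 16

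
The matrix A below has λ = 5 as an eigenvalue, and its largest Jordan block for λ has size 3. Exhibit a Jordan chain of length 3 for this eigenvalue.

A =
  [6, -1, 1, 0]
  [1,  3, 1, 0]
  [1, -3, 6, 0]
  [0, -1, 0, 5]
A Jordan chain for λ = 5 of length 3:
v_1 = (1, 0, -1, -1)ᵀ
v_2 = (1, 1, 1, 0)ᵀ
v_3 = (1, 0, 0, 0)ᵀ

Let N = A − (5)·I. We want v_3 with N^3 v_3 = 0 but N^2 v_3 ≠ 0; then v_{j-1} := N · v_j for j = 3, …, 2.

Pick v_3 = (1, 0, 0, 0)ᵀ.
Then v_2 = N · v_3 = (1, 1, 1, 0)ᵀ.
Then v_1 = N · v_2 = (1, 0, -1, -1)ᵀ.

Sanity check: (A − (5)·I) v_1 = (0, 0, 0, 0)ᵀ = 0. ✓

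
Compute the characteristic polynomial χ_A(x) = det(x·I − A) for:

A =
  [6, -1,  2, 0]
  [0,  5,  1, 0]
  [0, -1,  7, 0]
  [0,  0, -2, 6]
x^4 - 24*x^3 + 216*x^2 - 864*x + 1296

Expanding det(x·I − A) (e.g. by cofactor expansion or by noting that A is similar to its Jordan form J, which has the same characteristic polynomial as A) gives
  χ_A(x) = x^4 - 24*x^3 + 216*x^2 - 864*x + 1296
which factors as (x - 6)^4. The eigenvalues (with algebraic multiplicities) are λ = 6 with multiplicity 4.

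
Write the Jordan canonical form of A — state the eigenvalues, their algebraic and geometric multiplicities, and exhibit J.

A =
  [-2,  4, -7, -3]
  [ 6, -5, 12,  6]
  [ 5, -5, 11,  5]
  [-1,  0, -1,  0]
J_3(1) ⊕ J_1(1)

The characteristic polynomial is
  det(x·I − A) = x^4 - 4*x^3 + 6*x^2 - 4*x + 1 = (x - 1)^4

Eigenvalues and multiplicities (the geometric multiplicity of λ is n − rank(A − λI), which equals the number of Jordan blocks for λ):
  λ = 1: algebraic multiplicity = 4, geometric multiplicity = 2

Determining the block sizes for each eigenvalue:
  λ = 1: with am = 4 and gm = 2, the partition is not yet determined (e.g. several partitions of 4 into 2 parts exist). Let N = A − (1)·I. Computing rank(N^1) = 2, rank(N^2) = 1, rank(N^3) = 0; the number of blocks of size ≥ j is rank(N^{j−1}) − rank(N^j), giving [2, 1, 1]. So we have 1 block(s) of size 3, 1 block(s) of size 1 → block sizes [3, 1]

Assembling the blocks gives a Jordan form
J =
  [1, 1, 0, 0]
  [0, 1, 1, 0]
  [0, 0, 1, 0]
  [0, 0, 0, 1]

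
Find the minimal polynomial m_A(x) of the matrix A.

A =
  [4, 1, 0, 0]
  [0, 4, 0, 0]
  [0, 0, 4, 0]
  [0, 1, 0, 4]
x^2 - 8*x + 16

The characteristic polynomial is χ_A(x) = (x - 4)^4, so the eigenvalues are known. The minimal polynomial is
  m_A(x) = Π_λ (x − λ)^{k_λ}
where k_λ is the size of the *largest* Jordan block for λ (equivalently, the smallest k with (A − λI)^k v = 0 for every generalised eigenvector v of λ).

  λ = 4: largest Jordan block has size 2, contributing (x − 4)^2

So m_A(x) = (x - 4)^2 = x^2 - 8*x + 16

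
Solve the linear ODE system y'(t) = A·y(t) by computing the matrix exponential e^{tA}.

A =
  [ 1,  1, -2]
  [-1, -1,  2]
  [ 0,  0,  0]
e^{tA} =
  [t + 1, t, -2*t]
  [-t, 1 - t, 2*t]
  [0, 0, 1]

Strategy: write A = P · J · P⁻¹ where J is a Jordan canonical form, so e^{tA} = P · e^{tJ} · P⁻¹, and e^{tJ} can be computed block-by-block.

A has Jordan form
J =
  [0, 1, 0]
  [0, 0, 0]
  [0, 0, 0]
(up to reordering of blocks).

Per-block formulas:
  For a 2×2 Jordan block J_2(0): exp(t · J_2(0)) = e^(0t)·(I + t·N), where N is the 2×2 nilpotent shift.
  For a 1×1 block at λ = 0: exp(t · [0]) = [e^(0t)].

After assembling e^{tJ} and conjugating by P, we get:

e^{tA} =
  [t + 1, t, -2*t]
  [-t, 1 - t, 2*t]
  [0, 0, 1]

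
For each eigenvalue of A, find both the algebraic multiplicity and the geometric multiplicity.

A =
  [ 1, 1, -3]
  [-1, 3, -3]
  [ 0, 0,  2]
λ = 2: alg = 3, geom = 2

Step 1 — factor the characteristic polynomial to read off the algebraic multiplicities:
  χ_A(x) = (x - 2)^3

Step 2 — compute geometric multiplicities via the rank-nullity identity g(λ) = n − rank(A − λI):
  rank(A − (2)·I) = 1, so dim ker(A − (2)·I) = n − 1 = 2

Summary:
  λ = 2: algebraic multiplicity = 3, geometric multiplicity = 2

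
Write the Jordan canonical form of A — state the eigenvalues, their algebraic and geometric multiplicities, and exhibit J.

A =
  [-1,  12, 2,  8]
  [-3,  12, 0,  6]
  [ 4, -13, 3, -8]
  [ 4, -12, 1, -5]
J_1(0) ⊕ J_3(3)

The characteristic polynomial is
  det(x·I − A) = x^4 - 9*x^3 + 27*x^2 - 27*x = x*(x - 3)^3

Eigenvalues and multiplicities (the geometric multiplicity of λ is n − rank(A − λI), which equals the number of Jordan blocks for λ):
  λ = 0: algebraic multiplicity = 1, geometric multiplicity = 1
  λ = 3: algebraic multiplicity = 3, geometric multiplicity = 1

Determining the block sizes for each eigenvalue:
  λ = 0: one block (gm = 1), so the single block has size am = 1 → block sizes [1]
  λ = 3: one block (gm = 1), so the single block has size am = 3 → block sizes [3]

Assembling the blocks gives a Jordan form
J =
  [0, 0, 0, 0]
  [0, 3, 1, 0]
  [0, 0, 3, 1]
  [0, 0, 0, 3]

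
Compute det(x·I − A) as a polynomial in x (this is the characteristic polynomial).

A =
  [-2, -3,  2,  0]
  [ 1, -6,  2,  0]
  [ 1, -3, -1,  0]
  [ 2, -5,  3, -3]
x^4 + 12*x^3 + 54*x^2 + 108*x + 81

Expanding det(x·I − A) (e.g. by cofactor expansion or by noting that A is similar to its Jordan form J, which has the same characteristic polynomial as A) gives
  χ_A(x) = x^4 + 12*x^3 + 54*x^2 + 108*x + 81
which factors as (x + 3)^4. The eigenvalues (with algebraic multiplicities) are λ = -3 with multiplicity 4.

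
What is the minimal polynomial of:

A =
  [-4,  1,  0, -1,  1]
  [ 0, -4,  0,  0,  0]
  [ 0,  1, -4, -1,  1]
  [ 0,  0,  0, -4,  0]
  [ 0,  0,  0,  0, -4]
x^2 + 8*x + 16

The characteristic polynomial is χ_A(x) = (x + 4)^5, so the eigenvalues are known. The minimal polynomial is
  m_A(x) = Π_λ (x − λ)^{k_λ}
where k_λ is the size of the *largest* Jordan block for λ (equivalently, the smallest k with (A − λI)^k v = 0 for every generalised eigenvector v of λ).

  λ = -4: largest Jordan block has size 2, contributing (x + 4)^2

So m_A(x) = (x + 4)^2 = x^2 + 8*x + 16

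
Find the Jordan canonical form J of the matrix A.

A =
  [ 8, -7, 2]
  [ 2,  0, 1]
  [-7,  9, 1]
J_3(3)

The characteristic polynomial is
  det(x·I − A) = x^3 - 9*x^2 + 27*x - 27 = (x - 3)^3

Eigenvalues and multiplicities (the geometric multiplicity of λ is n − rank(A − λI), which equals the number of Jordan blocks for λ):
  λ = 3: algebraic multiplicity = 3, geometric multiplicity = 1

Determining the block sizes for each eigenvalue:
  λ = 3: one block (gm = 1), so the single block has size am = 3 → block sizes [3]

Assembling the blocks gives a Jordan form
J =
  [3, 1, 0]
  [0, 3, 1]
  [0, 0, 3]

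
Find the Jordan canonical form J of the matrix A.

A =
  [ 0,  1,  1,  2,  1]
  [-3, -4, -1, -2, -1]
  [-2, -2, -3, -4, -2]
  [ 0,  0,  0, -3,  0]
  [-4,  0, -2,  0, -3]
J_2(-3) ⊕ J_1(-3) ⊕ J_1(-3) ⊕ J_1(-1)

The characteristic polynomial is
  det(x·I − A) = x^5 + 13*x^4 + 66*x^3 + 162*x^2 + 189*x + 81 = (x + 1)*(x + 3)^4

Eigenvalues and multiplicities (the geometric multiplicity of λ is n − rank(A − λI), which equals the number of Jordan blocks for λ):
  λ = -3: algebraic multiplicity = 4, geometric multiplicity = 3
  λ = -1: algebraic multiplicity = 1, geometric multiplicity = 1

Determining the block sizes for each eigenvalue:
  λ = -3: 3 blocks summing to 4 forces exactly one block of size 2 and the rest size 1 → block sizes [2, 1, 1]
  λ = -1: one block (gm = 1), so the single block has size am = 1 → block sizes [1]

Assembling the blocks gives a Jordan form
J =
  [-3,  1,  0,  0,  0]
  [ 0, -3,  0,  0,  0]
  [ 0,  0, -3,  0,  0]
  [ 0,  0,  0, -3,  0]
  [ 0,  0,  0,  0, -1]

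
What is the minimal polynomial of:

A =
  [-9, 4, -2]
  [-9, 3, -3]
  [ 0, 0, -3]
x^2 + 6*x + 9

The characteristic polynomial is χ_A(x) = (x + 3)^3, so the eigenvalues are known. The minimal polynomial is
  m_A(x) = Π_λ (x − λ)^{k_λ}
where k_λ is the size of the *largest* Jordan block for λ (equivalently, the smallest k with (A − λI)^k v = 0 for every generalised eigenvector v of λ).

  λ = -3: largest Jordan block has size 2, contributing (x + 3)^2

So m_A(x) = (x + 3)^2 = x^2 + 6*x + 9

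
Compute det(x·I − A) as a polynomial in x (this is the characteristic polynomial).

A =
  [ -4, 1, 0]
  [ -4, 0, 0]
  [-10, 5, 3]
x^3 + x^2 - 8*x - 12

Expanding det(x·I − A) (e.g. by cofactor expansion or by noting that A is similar to its Jordan form J, which has the same characteristic polynomial as A) gives
  χ_A(x) = x^3 + x^2 - 8*x - 12
which factors as (x - 3)*(x + 2)^2. The eigenvalues (with algebraic multiplicities) are λ = -2 with multiplicity 2, λ = 3 with multiplicity 1.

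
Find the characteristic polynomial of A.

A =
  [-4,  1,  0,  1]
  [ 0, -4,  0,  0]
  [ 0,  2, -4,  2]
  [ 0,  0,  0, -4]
x^4 + 16*x^3 + 96*x^2 + 256*x + 256

Expanding det(x·I − A) (e.g. by cofactor expansion or by noting that A is similar to its Jordan form J, which has the same characteristic polynomial as A) gives
  χ_A(x) = x^4 + 16*x^3 + 96*x^2 + 256*x + 256
which factors as (x + 4)^4. The eigenvalues (with algebraic multiplicities) are λ = -4 with multiplicity 4.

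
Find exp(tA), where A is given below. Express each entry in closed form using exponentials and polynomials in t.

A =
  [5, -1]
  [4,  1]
e^{tA} =
  [2*t*exp(3*t) + exp(3*t), -t*exp(3*t)]
  [4*t*exp(3*t), -2*t*exp(3*t) + exp(3*t)]

Strategy: write A = P · J · P⁻¹ where J is a Jordan canonical form, so e^{tA} = P · e^{tJ} · P⁻¹, and e^{tJ} can be computed block-by-block.

A has Jordan form
J =
  [3, 1]
  [0, 3]
(up to reordering of blocks).

Per-block formulas:
  For a 2×2 Jordan block J_2(3): exp(t · J_2(3)) = e^(3t)·(I + t·N), where N is the 2×2 nilpotent shift.

After assembling e^{tJ} and conjugating by P, we get:

e^{tA} =
  [2*t*exp(3*t) + exp(3*t), -t*exp(3*t)]
  [4*t*exp(3*t), -2*t*exp(3*t) + exp(3*t)]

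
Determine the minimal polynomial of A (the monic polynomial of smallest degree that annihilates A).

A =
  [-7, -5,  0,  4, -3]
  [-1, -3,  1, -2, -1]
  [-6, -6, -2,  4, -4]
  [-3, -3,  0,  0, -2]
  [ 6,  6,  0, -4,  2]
x^3 + 6*x^2 + 12*x + 8

The characteristic polynomial is χ_A(x) = (x + 2)^5, so the eigenvalues are known. The minimal polynomial is
  m_A(x) = Π_λ (x − λ)^{k_λ}
where k_λ is the size of the *largest* Jordan block for λ (equivalently, the smallest k with (A − λI)^k v = 0 for every generalised eigenvector v of λ).

  λ = -2: largest Jordan block has size 3, contributing (x + 2)^3

So m_A(x) = (x + 2)^3 = x^3 + 6*x^2 + 12*x + 8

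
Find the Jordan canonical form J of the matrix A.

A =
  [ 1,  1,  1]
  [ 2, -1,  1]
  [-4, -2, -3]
J_3(-1)

The characteristic polynomial is
  det(x·I − A) = x^3 + 3*x^2 + 3*x + 1 = (x + 1)^3

Eigenvalues and multiplicities (the geometric multiplicity of λ is n − rank(A − λI), which equals the number of Jordan blocks for λ):
  λ = -1: algebraic multiplicity = 3, geometric multiplicity = 1

Determining the block sizes for each eigenvalue:
  λ = -1: one block (gm = 1), so the single block has size am = 3 → block sizes [3]

Assembling the blocks gives a Jordan form
J =
  [-1,  1,  0]
  [ 0, -1,  1]
  [ 0,  0, -1]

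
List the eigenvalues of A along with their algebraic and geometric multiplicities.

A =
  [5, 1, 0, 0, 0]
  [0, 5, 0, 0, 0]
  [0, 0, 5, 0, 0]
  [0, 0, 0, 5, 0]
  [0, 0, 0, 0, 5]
λ = 5: alg = 5, geom = 4

Step 1 — factor the characteristic polynomial to read off the algebraic multiplicities:
  χ_A(x) = (x - 5)^5

Step 2 — compute geometric multiplicities via the rank-nullity identity g(λ) = n − rank(A − λI):
  rank(A − (5)·I) = 1, so dim ker(A − (5)·I) = n − 1 = 4

Summary:
  λ = 5: algebraic multiplicity = 5, geometric multiplicity = 4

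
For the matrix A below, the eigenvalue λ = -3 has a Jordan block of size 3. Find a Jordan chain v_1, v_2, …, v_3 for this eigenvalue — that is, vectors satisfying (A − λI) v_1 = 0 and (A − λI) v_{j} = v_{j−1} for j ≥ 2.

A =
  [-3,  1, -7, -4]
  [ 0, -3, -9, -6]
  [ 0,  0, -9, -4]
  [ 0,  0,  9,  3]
A Jordan chain for λ = -3 of length 3:
v_1 = (-3, 0, 0, 0)ᵀ
v_2 = (-7, -9, -6, 9)ᵀ
v_3 = (0, 0, 1, 0)ᵀ

Let N = A − (-3)·I. We want v_3 with N^3 v_3 = 0 but N^2 v_3 ≠ 0; then v_{j-1} := N · v_j for j = 3, …, 2.

Pick v_3 = (0, 0, 1, 0)ᵀ.
Then v_2 = N · v_3 = (-7, -9, -6, 9)ᵀ.
Then v_1 = N · v_2 = (-3, 0, 0, 0)ᵀ.

Sanity check: (A − (-3)·I) v_1 = (0, 0, 0, 0)ᵀ = 0. ✓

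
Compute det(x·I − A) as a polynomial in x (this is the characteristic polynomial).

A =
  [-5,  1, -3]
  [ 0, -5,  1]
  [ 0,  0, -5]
x^3 + 15*x^2 + 75*x + 125

Expanding det(x·I − A) (e.g. by cofactor expansion or by noting that A is similar to its Jordan form J, which has the same characteristic polynomial as A) gives
  χ_A(x) = x^3 + 15*x^2 + 75*x + 125
which factors as (x + 5)^3. The eigenvalues (with algebraic multiplicities) are λ = -5 with multiplicity 3.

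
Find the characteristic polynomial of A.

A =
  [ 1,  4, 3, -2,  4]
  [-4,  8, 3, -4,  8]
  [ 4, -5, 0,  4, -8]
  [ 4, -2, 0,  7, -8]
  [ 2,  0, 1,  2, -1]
x^5 - 15*x^4 + 90*x^3 - 270*x^2 + 405*x - 243

Expanding det(x·I − A) (e.g. by cofactor expansion or by noting that A is similar to its Jordan form J, which has the same characteristic polynomial as A) gives
  χ_A(x) = x^5 - 15*x^4 + 90*x^3 - 270*x^2 + 405*x - 243
which factors as (x - 3)^5. The eigenvalues (with algebraic multiplicities) are λ = 3 with multiplicity 5.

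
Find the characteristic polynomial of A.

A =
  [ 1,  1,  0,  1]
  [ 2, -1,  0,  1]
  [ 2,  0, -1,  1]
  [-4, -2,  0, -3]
x^4 + 4*x^3 + 6*x^2 + 4*x + 1

Expanding det(x·I − A) (e.g. by cofactor expansion or by noting that A is similar to its Jordan form J, which has the same characteristic polynomial as A) gives
  χ_A(x) = x^4 + 4*x^3 + 6*x^2 + 4*x + 1
which factors as (x + 1)^4. The eigenvalues (with algebraic multiplicities) are λ = -1 with multiplicity 4.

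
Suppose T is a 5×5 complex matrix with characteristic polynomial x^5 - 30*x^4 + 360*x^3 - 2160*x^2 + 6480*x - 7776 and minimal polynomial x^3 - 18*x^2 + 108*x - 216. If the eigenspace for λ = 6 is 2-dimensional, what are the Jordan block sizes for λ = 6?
Block sizes for λ = 6: [3, 2]

Step 1 — from the characteristic polynomial, algebraic multiplicity of λ = 6 is 5. From dim ker(T − (6)·I) = 2, there are exactly 2 Jordan blocks for λ = 6.
Step 2 — from the minimal polynomial, the factor (x − 6)^3 tells us the largest block for λ = 6 has size 3.
Step 3 — with total size 5, 2 blocks, and largest block 3, the block sizes (in nonincreasing order) are [3, 2].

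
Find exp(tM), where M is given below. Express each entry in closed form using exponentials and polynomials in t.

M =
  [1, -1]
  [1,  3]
e^{tM} =
  [-t*exp(2*t) + exp(2*t), -t*exp(2*t)]
  [t*exp(2*t), t*exp(2*t) + exp(2*t)]

Strategy: write M = P · J · P⁻¹ where J is a Jordan canonical form, so e^{tM} = P · e^{tJ} · P⁻¹, and e^{tJ} can be computed block-by-block.

M has Jordan form
J =
  [2, 1]
  [0, 2]
(up to reordering of blocks).

Per-block formulas:
  For a 2×2 Jordan block J_2(2): exp(t · J_2(2)) = e^(2t)·(I + t·N), where N is the 2×2 nilpotent shift.

After assembling e^{tJ} and conjugating by P, we get:

e^{tM} =
  [-t*exp(2*t) + exp(2*t), -t*exp(2*t)]
  [t*exp(2*t), t*exp(2*t) + exp(2*t)]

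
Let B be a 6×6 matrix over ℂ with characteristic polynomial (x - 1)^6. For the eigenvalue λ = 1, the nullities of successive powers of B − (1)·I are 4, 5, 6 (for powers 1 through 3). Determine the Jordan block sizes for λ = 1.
Block sizes for λ = 1: [3, 1, 1, 1]

From the dimensions of kernels of powers, the number of Jordan blocks of size at least j is d_j − d_{j−1} where d_j = dim ker(N^j) (with d_0 = 0). Computing the differences gives [4, 1, 1].
The number of blocks of size exactly k is (#blocks of size ≥ k) − (#blocks of size ≥ k + 1), so the partition is: 3 block(s) of size 1, 1 block(s) of size 3.
In nonincreasing order the block sizes are [3, 1, 1, 1].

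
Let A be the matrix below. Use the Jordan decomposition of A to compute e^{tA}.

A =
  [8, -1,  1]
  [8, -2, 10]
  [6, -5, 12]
e^{tA} =
  [t^2*exp(6*t) + 2*t*exp(6*t) + exp(6*t), t^2*exp(6*t)/2 - t*exp(6*t), -t^2*exp(6*t) + t*exp(6*t)]
  [6*t^2*exp(6*t) + 8*t*exp(6*t), 3*t^2*exp(6*t) - 8*t*exp(6*t) + exp(6*t), -6*t^2*exp(6*t) + 10*t*exp(6*t)]
  [4*t^2*exp(6*t) + 6*t*exp(6*t), 2*t^2*exp(6*t) - 5*t*exp(6*t), -4*t^2*exp(6*t) + 6*t*exp(6*t) + exp(6*t)]

Strategy: write A = P · J · P⁻¹ where J is a Jordan canonical form, so e^{tA} = P · e^{tJ} · P⁻¹, and e^{tJ} can be computed block-by-block.

A has Jordan form
J =
  [6, 1, 0]
  [0, 6, 1]
  [0, 0, 6]
(up to reordering of blocks).

Per-block formulas:
  For a 3×3 Jordan block J_3(6): exp(t · J_3(6)) = e^(6t)·(I + t·N + (t^2/2)·N^2), where N is the 3×3 nilpotent shift.

After assembling e^{tJ} and conjugating by P, we get:

e^{tA} =
  [t^2*exp(6*t) + 2*t*exp(6*t) + exp(6*t), t^2*exp(6*t)/2 - t*exp(6*t), -t^2*exp(6*t) + t*exp(6*t)]
  [6*t^2*exp(6*t) + 8*t*exp(6*t), 3*t^2*exp(6*t) - 8*t*exp(6*t) + exp(6*t), -6*t^2*exp(6*t) + 10*t*exp(6*t)]
  [4*t^2*exp(6*t) + 6*t*exp(6*t), 2*t^2*exp(6*t) - 5*t*exp(6*t), -4*t^2*exp(6*t) + 6*t*exp(6*t) + exp(6*t)]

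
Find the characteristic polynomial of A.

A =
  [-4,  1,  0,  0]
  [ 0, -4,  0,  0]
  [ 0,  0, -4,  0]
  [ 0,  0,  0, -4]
x^4 + 16*x^3 + 96*x^2 + 256*x + 256

Expanding det(x·I − A) (e.g. by cofactor expansion or by noting that A is similar to its Jordan form J, which has the same characteristic polynomial as A) gives
  χ_A(x) = x^4 + 16*x^3 + 96*x^2 + 256*x + 256
which factors as (x + 4)^4. The eigenvalues (with algebraic multiplicities) are λ = -4 with multiplicity 4.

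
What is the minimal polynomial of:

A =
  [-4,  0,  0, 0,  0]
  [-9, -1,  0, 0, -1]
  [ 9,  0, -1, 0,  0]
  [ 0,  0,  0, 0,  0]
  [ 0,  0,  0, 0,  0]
x^3 + 5*x^2 + 4*x

The characteristic polynomial is χ_A(x) = x^2*(x + 1)^2*(x + 4), so the eigenvalues are known. The minimal polynomial is
  m_A(x) = Π_λ (x − λ)^{k_λ}
where k_λ is the size of the *largest* Jordan block for λ (equivalently, the smallest k with (A − λI)^k v = 0 for every generalised eigenvector v of λ).

  λ = -4: largest Jordan block has size 1, contributing (x + 4)
  λ = -1: largest Jordan block has size 1, contributing (x + 1)
  λ = 0: largest Jordan block has size 1, contributing (x − 0)

So m_A(x) = x*(x + 1)*(x + 4) = x^3 + 5*x^2 + 4*x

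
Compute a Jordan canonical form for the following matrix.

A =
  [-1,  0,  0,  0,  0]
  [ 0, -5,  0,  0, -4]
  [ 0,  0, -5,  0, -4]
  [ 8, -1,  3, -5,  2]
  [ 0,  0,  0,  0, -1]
J_2(-5) ⊕ J_1(-5) ⊕ J_1(-1) ⊕ J_1(-1)

The characteristic polynomial is
  det(x·I − A) = x^5 + 17*x^4 + 106*x^3 + 290*x^2 + 325*x + 125 = (x + 1)^2*(x + 5)^3

Eigenvalues and multiplicities (the geometric multiplicity of λ is n − rank(A − λI), which equals the number of Jordan blocks for λ):
  λ = -5: algebraic multiplicity = 3, geometric multiplicity = 2
  λ = -1: algebraic multiplicity = 2, geometric multiplicity = 2

Determining the block sizes for each eigenvalue:
  λ = -5: 2 blocks summing to 3 forces exactly one block of size 2 and the rest size 1 → block sizes [2, 1]
  λ = -1: gm = am = 2, so every block has size 1 → block sizes [1, 1]

Assembling the blocks gives a Jordan form
J =
  [-5,  1,  0,  0,  0]
  [ 0, -5,  0,  0,  0]
  [ 0,  0, -5,  0,  0]
  [ 0,  0,  0, -1,  0]
  [ 0,  0,  0,  0, -1]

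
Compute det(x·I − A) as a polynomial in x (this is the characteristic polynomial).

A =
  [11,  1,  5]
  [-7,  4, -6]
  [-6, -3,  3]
x^3 - 18*x^2 + 108*x - 216

Expanding det(x·I − A) (e.g. by cofactor expansion or by noting that A is similar to its Jordan form J, which has the same characteristic polynomial as A) gives
  χ_A(x) = x^3 - 18*x^2 + 108*x - 216
which factors as (x - 6)^3. The eigenvalues (with algebraic multiplicities) are λ = 6 with multiplicity 3.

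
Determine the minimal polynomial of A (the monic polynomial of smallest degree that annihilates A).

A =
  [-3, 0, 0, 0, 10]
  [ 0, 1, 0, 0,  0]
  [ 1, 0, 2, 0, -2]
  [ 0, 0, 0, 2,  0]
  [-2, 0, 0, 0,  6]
x^2 - 3*x + 2

The characteristic polynomial is χ_A(x) = (x - 2)^3*(x - 1)^2, so the eigenvalues are known. The minimal polynomial is
  m_A(x) = Π_λ (x − λ)^{k_λ}
where k_λ is the size of the *largest* Jordan block for λ (equivalently, the smallest k with (A − λI)^k v = 0 for every generalised eigenvector v of λ).

  λ = 1: largest Jordan block has size 1, contributing (x − 1)
  λ = 2: largest Jordan block has size 1, contributing (x − 2)

So m_A(x) = (x - 2)*(x - 1) = x^2 - 3*x + 2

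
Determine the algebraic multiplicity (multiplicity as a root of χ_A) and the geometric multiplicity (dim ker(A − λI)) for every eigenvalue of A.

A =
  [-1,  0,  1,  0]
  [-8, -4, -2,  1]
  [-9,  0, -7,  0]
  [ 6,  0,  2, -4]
λ = -4: alg = 4, geom = 2

Step 1 — factor the characteristic polynomial to read off the algebraic multiplicities:
  χ_A(x) = (x + 4)^4

Step 2 — compute geometric multiplicities via the rank-nullity identity g(λ) = n − rank(A − λI):
  rank(A − (-4)·I) = 2, so dim ker(A − (-4)·I) = n − 2 = 2

Summary:
  λ = -4: algebraic multiplicity = 4, geometric multiplicity = 2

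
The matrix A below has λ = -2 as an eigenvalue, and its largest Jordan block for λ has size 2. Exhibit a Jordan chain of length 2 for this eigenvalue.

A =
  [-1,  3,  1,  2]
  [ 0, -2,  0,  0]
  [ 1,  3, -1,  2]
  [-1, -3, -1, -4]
A Jordan chain for λ = -2 of length 2:
v_1 = (1, 0, 1, -1)ᵀ
v_2 = (1, 0, 0, 0)ᵀ

Let N = A − (-2)·I. We want v_2 with N^2 v_2 = 0 but N^1 v_2 ≠ 0; then v_{j-1} := N · v_j for j = 2, …, 2.

Pick v_2 = (1, 0, 0, 0)ᵀ.
Then v_1 = N · v_2 = (1, 0, 1, -1)ᵀ.

Sanity check: (A − (-2)·I) v_1 = (0, 0, 0, 0)ᵀ = 0. ✓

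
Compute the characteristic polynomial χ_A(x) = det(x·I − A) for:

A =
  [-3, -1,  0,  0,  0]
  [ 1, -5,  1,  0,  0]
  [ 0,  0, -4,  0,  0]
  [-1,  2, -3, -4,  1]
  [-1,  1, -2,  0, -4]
x^5 + 20*x^4 + 160*x^3 + 640*x^2 + 1280*x + 1024

Expanding det(x·I − A) (e.g. by cofactor expansion or by noting that A is similar to its Jordan form J, which has the same characteristic polynomial as A) gives
  χ_A(x) = x^5 + 20*x^4 + 160*x^3 + 640*x^2 + 1280*x + 1024
which factors as (x + 4)^5. The eigenvalues (with algebraic multiplicities) are λ = -4 with multiplicity 5.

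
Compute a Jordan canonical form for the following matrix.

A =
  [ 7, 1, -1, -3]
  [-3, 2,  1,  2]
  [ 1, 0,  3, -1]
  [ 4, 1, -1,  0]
J_2(3) ⊕ J_2(3)

The characteristic polynomial is
  det(x·I − A) = x^4 - 12*x^3 + 54*x^2 - 108*x + 81 = (x - 3)^4

Eigenvalues and multiplicities (the geometric multiplicity of λ is n − rank(A − λI), which equals the number of Jordan blocks for λ):
  λ = 3: algebraic multiplicity = 4, geometric multiplicity = 2

Determining the block sizes for each eigenvalue:
  λ = 3: with am = 4 and gm = 2, the partition is not yet determined (e.g. several partitions of 4 into 2 parts exist). Let N = A − (3)·I. Computing rank(N^1) = 2, rank(N^2) = 0; the number of blocks of size ≥ j is rank(N^{j−1}) − rank(N^j), giving [2, 2]. So we have 2 block(s) of size 2 → block sizes [2, 2]

Assembling the blocks gives a Jordan form
J =
  [3, 1, 0, 0]
  [0, 3, 0, 0]
  [0, 0, 3, 1]
  [0, 0, 0, 3]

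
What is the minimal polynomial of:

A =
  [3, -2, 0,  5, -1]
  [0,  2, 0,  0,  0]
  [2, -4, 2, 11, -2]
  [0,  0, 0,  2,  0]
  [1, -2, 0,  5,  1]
x^2 - 4*x + 4

The characteristic polynomial is χ_A(x) = (x - 2)^5, so the eigenvalues are known. The minimal polynomial is
  m_A(x) = Π_λ (x − λ)^{k_λ}
where k_λ is the size of the *largest* Jordan block for λ (equivalently, the smallest k with (A − λI)^k v = 0 for every generalised eigenvector v of λ).

  λ = 2: largest Jordan block has size 2, contributing (x − 2)^2

So m_A(x) = (x - 2)^2 = x^2 - 4*x + 4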